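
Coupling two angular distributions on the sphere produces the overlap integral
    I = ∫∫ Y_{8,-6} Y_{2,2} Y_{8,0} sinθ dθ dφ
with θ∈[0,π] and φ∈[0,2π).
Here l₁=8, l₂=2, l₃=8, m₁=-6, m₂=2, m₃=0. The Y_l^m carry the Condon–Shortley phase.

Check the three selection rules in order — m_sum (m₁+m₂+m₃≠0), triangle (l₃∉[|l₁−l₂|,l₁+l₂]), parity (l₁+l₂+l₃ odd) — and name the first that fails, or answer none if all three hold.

m_sum

Σmᵢ = -4  ✗
l₃∈[|l₁−l₂|,l₁+l₂]=[6,10], have l₃=8
Σlᵢ = 18 ⇒ even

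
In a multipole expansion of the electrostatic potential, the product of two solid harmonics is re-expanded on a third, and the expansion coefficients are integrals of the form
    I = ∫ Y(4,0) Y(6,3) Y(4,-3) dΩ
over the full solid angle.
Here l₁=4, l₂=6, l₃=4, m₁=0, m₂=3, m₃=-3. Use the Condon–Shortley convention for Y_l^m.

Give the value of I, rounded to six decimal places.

Rules hold: Σm=0, L=14 even, 2≤4≤10.
N = 9·13·9 = 1053
Δ = 6!·2!·6!/15! = 1/1261260
Racah Σ t=2..4: t=2:+1/4608 t=3:−1/1296 t=4:+1/4608 = -7/20736
⇒ 3j(4 6 4; 0 0 0)² = 20/1287, sgn -1
Racah Σ t=3..4: t=3:−1/25920 t=4:+1/11520 = 1/20736
⇒ 3j(4 6 4; 0 3 -3)² = 5/429, sgn -1
4πI² = N·(3j₀)²·(3jₘ)² = 300/1573
I = +1·√(0.190718/4π) = 0.12319450

0.123195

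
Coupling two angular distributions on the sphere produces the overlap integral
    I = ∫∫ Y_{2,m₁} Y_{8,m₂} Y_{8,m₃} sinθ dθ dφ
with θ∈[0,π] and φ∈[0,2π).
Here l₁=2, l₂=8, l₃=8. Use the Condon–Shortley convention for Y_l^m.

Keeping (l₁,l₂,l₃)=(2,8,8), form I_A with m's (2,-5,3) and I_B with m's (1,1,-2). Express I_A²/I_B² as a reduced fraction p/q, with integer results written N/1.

104/21

Same 2,8,8: normalisation and zero-m 3j drop out of the ratio.
A: Δ: 2! 2! 14! / 19! → 1/348840; sum: t=0:+1/958003200 = 1/958003200; 3j²(2 8 8; 2 -5 3) = Δ·Π!·Σ² = 13/969  (sign -1)
B: Δ: 2! 2! 14! / 19! → 1/348840; sum: t=0:+1/87091200 t=1:−1/58060800 = -1/174182400; 3j²(2 8 8; 1 1 -2) = Δ·Π!·Σ² = 7/2584  (sign -1)
I_A²/I_B² = (13/969)/(7/2584) = 104/21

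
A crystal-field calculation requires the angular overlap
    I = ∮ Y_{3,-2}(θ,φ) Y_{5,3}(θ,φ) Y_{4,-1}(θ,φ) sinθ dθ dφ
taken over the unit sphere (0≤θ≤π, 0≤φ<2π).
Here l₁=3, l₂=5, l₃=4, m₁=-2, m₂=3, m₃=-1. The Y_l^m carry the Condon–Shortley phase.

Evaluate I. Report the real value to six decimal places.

Rules hold: Σm=0, L=12 even, 2≤4≤8.
N = 7·11·9 = 693
Δ = 4!·2!·6!/13! = 1/180180
Racah Σ t=1..3: t=1:−1/576 t=2:+1/144 t=3:−1/576 = 1/288
⇒ 3j(3 5 4; 0 0 0)² = 20/1001, sgn +1
Racah Σ t=3..4: t=3:−1/1440 t=4:+1/1152 = 1/5760
⇒ 3j(3 5 4; -2 3 -1)² = 1/858, sgn -1
4πI² = N·(3j₀)²·(3jₘ)² = 30/1859
I = -1·√(0.0161377/4π) = -0.03583571

-0.035836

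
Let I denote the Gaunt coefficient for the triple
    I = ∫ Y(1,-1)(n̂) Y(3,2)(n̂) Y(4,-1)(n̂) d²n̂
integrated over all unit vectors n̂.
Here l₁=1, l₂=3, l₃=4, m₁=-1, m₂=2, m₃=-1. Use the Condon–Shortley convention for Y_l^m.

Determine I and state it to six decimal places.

Rules hold: Σm=0, L=8 even, 2≤4≤4.
N = 3·7·9 = 189
Δ = 0!·2!·6!/9! = 1/252
Racah Σ t=0..0: t=0:+1/36 = 1/36
⇒ 3j(1 3 4; 0 0 0)² = 4/63, sgn +1
Racah Σ t=0..0: t=0:+1/240 = 1/240
⇒ 3j(1 3 4; -1 2 -1)² = 1/84, sgn -1
4πI² = N·(3j₀)²·(3jₘ)² = 1/7
I = -1·√(0.142857/4π) = -0.10662181

-0.106622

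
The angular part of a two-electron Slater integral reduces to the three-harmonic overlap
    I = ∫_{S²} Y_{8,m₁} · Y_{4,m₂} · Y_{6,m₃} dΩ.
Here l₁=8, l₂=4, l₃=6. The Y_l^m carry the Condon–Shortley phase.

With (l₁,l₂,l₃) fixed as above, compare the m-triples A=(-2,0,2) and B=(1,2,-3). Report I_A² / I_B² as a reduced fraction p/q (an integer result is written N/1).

Same 8,4,6: normalisation and zero-m 3j drop out of the ratio.
A: Δ: 6! 10! 2! / 19! → 1/23279256; sum: t=2:+1/7741440 t=3:−1/1088640 t=4:+1/1658880 = -13/69672960; 3j²(8 4 6; -2 0 2) = Δ·Π!·Σ² = 325/149226  (sign -1)
B: Δ: 6! 10! 2! / 19! → 1/23279256; sum: t=4:+1/2903040 t=5:−1/9676800 t=6:+1/522547200 = 127/522547200; 3j²(8 4 6; 1 2 -3) = Δ·Π!·Σ² = 16129/1108536  (sign -1)
I_A²/I_B² = (325/149226)/(16129/1108536) = 16900/112903

16900/112903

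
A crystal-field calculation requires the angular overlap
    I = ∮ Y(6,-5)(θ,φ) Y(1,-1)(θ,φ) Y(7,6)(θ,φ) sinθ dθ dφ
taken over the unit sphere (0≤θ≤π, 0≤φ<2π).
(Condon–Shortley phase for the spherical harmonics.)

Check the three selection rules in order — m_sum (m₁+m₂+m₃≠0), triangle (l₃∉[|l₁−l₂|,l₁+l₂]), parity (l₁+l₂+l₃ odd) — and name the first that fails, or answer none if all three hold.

m₁+m₂+m₃ = -5 − 1 + 6 = 0  ✓
triangle: |6−1|=5 ≤ l₃=7 ≤ 6+1=7  ✓
parity: l₁+l₂+l₃ = 14 is even  ✓

none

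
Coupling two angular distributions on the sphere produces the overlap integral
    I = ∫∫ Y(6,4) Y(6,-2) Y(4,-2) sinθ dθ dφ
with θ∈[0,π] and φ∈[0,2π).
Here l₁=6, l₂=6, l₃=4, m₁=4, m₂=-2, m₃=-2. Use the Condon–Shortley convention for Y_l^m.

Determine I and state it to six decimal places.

0.060095

Checks pass: Σm=0; 16 even; l₃=4∈[0,12].
(2·6+1)(2·6+1)(2·4+1) = 1521
Δ: 8! 4! 4! / 17! → 1/15315300
sum: t=2:+1/829440 t=3:−1/25920 t=4:+1/9216 t=5:−1/25920 t=6:+1/829440 = 7/207360
3j²(6 6 4; 0 0 0) = Δ·Π!·Σ² = 28/2431  (sign +1)
sum: t=0:+1/3870720 t=1:−1/181440 t=2:+1/138240 = 23/11612160
3j²(6 6 4; 4 -2 -2) = Δ·Π!·Σ² = 529/204204  (sign +1)
combine: 4πI² = 1521·28/2431·529/204204 = 1587/34969
take √, sign +1: I = 0.06009550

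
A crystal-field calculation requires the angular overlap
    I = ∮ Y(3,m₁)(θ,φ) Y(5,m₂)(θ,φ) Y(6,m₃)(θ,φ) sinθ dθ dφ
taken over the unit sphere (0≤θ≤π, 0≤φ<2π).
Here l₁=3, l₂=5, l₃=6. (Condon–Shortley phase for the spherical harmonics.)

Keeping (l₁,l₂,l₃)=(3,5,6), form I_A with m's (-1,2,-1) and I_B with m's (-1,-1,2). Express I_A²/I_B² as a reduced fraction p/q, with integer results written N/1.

5/14

l's match ⇒ only the (l;m) 3-j factors differ between A and B.
A: triangle coeff Δ(3,5,6) = 1/675675; Σ_t [0,2]: t=0:+1/241920 t=1:−1/8640 t=2:+1/5760 = 1/16128; (3j)²=5/1001 [(3 5 6; -1 2 -1)], sign=-1
B: triangle coeff Δ(3,5,6) = 1/675675; Σ_t [0,2]: t=0:+1/27648 t=1:−1/4320 t=2:+1/11520 = -1/9216; (3j)²=2/143 [(3 5 6; -1 -1 2)], sign=-1
I_A²/I_B² = (5/1001)/(2/143) = 5/14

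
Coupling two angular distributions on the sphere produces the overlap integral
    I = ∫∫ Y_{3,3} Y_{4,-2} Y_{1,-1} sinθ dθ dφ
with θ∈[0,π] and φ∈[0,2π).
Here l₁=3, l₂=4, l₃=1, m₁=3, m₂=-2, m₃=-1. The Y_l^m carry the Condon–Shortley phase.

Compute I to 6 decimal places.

Rules hold: Σm=0, L=8 even, 1≤1≤7.
N = 7·9·3 = 189
Δ = 6!·0!·2!/9! = 1/252
Racah Σ t=3..3: t=3:−1/36 = -1/36
⇒ 3j(3 4 1; 0 0 0)² = 4/63, sgn +1
Racah Σ t=0..0: t=0:+1/1440 = 1/1440
⇒ 3j(3 4 1; 3 -2 -1)² = 1/252, sgn +1
4πI² = N·(3j₀)²·(3jₘ)² = 1/21
I = +1·√(0.047619/4π) = 0.06155813

0.061558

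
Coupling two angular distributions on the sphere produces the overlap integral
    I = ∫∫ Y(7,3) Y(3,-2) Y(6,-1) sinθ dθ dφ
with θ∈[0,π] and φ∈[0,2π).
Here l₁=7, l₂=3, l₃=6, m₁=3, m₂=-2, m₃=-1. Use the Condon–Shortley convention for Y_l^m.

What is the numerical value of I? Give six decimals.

m-sum 0 ✓  L=16 even ✓  4≤6≤10 ✓
Π(2lᵢ+1) = 15×7×13 = 1365
triangle coeff Δ(7,3,6) = 1/2042040
Σ_t [1,3]: t=1:−1/207360 t=2:+1/57600 t=3:−1/207360 = 1/129600
(3j)²=168/12155 [(7 3 6; 0 0 0)], sign=+1
Σ_t [0,1]: t=0:+1/414720 t=1:−1/362880 = -1/2903040
(3j)²=25/68068 [(7 3 6; 3 -2 -1)], sign=+1
⇒ 4πI² = 3150/454597
I = (+1)√(3150/454597/(4π)) = 0.02348211

0.023482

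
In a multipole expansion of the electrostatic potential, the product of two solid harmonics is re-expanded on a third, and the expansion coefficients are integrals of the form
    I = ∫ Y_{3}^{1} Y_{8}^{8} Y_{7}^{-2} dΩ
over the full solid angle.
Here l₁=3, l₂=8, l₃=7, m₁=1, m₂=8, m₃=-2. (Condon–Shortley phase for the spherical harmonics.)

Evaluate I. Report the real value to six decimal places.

m-sum = 1 + 8 − 2 = 7 ≠ 0 ⇒ I = 0

0.000000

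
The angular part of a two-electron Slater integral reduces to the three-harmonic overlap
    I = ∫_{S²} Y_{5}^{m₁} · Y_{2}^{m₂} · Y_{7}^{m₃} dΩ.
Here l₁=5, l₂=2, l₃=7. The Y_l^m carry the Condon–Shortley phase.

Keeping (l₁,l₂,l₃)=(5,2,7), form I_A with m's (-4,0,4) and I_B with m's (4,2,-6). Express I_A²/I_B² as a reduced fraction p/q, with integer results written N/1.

3/13

l's match ⇒ only the (l;m) 3-j factors differ between A and B.
A: triangle coeff Δ(5,2,7) = 1/15015; Σ_t [0,0]: t=0:+1/1451520 = 1/1451520; (3j)²=1/91 [(5 2 7; -4 0 4)], sign=-1
B: triangle coeff Δ(5,2,7) = 1/15015; Σ_t [0,0]: t=0:+1/8709120 = 1/8709120; (3j)²=1/21 [(5 2 7; 4 2 -6)], sign=-1
I_A²/I_B² = (1/91)/(1/21) = 3/13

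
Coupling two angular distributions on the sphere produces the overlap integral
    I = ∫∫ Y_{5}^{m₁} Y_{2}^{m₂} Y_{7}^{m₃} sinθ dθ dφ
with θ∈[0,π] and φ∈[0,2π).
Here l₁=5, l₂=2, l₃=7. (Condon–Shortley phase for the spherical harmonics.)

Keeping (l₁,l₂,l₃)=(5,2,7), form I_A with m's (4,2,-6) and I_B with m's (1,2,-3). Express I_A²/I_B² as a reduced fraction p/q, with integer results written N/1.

Shared (l₁,l₂,l₃)=(5,2,7): N and (l;000)² cancel in I_A²/I_B².
A: Δ = 0!·10!·4!/15! = 1/15015; Racah Σ t=0..0: t=0:+1/8709120 = 1/8709120; ⇒ 3j(5 2 7; 4 2 -6)² = 1/21, sgn -1
B: Δ = 0!·10!·4!/15! = 1/15015; Racah Σ t=0..0: t=0:+1/414720 = 1/414720; ⇒ 3j(5 2 7; 1 2 -3)² = 2/143, sgn +1
I_A²/I_B² = (1/21)/(2/143) = 143/42

143/42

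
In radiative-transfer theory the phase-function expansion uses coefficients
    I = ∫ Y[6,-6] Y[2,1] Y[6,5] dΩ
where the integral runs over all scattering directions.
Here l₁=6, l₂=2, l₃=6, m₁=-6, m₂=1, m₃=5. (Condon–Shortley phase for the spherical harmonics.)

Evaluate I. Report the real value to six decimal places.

Rules hold: Σm=0, L=14 even, 4≤6≤8.
N = 13·5·13 = 845
Δ = 2!·10!·2!/15! = 1/90090
Racah Σ t=0..2: t=0:+1/69120 t=1:−1/14400 t=2:+1/69120 = -7/172800
⇒ 3j(6 2 6; 0 0 0)² = 14/715, sgn -1
Racah Σ t=2..2: t=2:+1/7257600 = 1/7257600
⇒ 3j(6 2 6; -6 1 5)² = 11/455, sgn -1
4πI² = N·(3j₀)²·(3jₘ)² = 2/5
I = +1·√(0.4/4π) = 0.17841241

0.178412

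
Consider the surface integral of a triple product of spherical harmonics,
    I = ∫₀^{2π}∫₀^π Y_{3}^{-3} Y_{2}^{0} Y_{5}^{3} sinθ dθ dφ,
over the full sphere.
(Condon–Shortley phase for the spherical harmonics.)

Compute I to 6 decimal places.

Rules hold: Σm=0, L=10 even, 1≤5≤5.
N = 7·5·11 = 385
Δ = 0!·6!·4!/11! = 1/2310
Racah Σ t=0..0: t=0:+1/144 = 1/144
⇒ 3j(3 2 5; 0 0 0)² = 10/231, sgn -1
Racah Σ t=0..0: t=0:+1/2880 = 1/2880
⇒ 3j(3 2 5; -3 0 3)² = 2/165, sgn +1
4πI² = N·(3j₀)²·(3jₘ)² = 20/99
I = -1·√(0.20202/4π) = -0.12679218

-0.126792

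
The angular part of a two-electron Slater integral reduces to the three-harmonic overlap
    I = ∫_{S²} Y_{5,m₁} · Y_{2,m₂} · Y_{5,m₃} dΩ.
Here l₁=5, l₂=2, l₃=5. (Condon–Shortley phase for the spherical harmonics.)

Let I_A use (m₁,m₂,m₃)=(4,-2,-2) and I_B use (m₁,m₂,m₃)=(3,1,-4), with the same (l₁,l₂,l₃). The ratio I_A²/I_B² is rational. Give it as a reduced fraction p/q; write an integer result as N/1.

24/49

Same 5,2,5: normalisation and zero-m 3j drop out of the ratio.
A: Δ: 2! 8! 2! / 13! → 1/38610; sum: t=0:+1/20160 = 1/20160; 3j²(5 2 5; 4 -2 -2) = Δ·Π!·Σ² = 12/715  (sign -1)
B: Δ: 2! 8! 2! / 13! → 1/38610; sum: t=1:−1/10080 t=2:+1/80640 = -1/11520; 3j²(5 2 5; 3 1 -4) = Δ·Π!·Σ² = 49/1430  (sign +1)
I_A²/I_B² = (12/715)/(49/1430) = 24/49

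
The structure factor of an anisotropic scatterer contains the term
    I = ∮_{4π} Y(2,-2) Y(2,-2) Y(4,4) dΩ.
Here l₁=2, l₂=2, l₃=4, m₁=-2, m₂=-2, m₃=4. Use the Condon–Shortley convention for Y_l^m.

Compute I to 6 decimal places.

0.337168

m-sum 0 ✓  L=8 even ✓  0≤4≤4 ✓
Π(2lᵢ+1) = 5×5×9 = 225
triangle coeff Δ(2,2,4) = 1/630
Σ_t [0,0]: t=0:+1/16 = 1/16
(3j)²=2/35 [(2 2 4; 0 0 0)], sign=+1
Σ_t [0,0]: t=0:+1/576 = 1/576
(3j)²=1/9 [(2 2 4; -2 -2 4)], sign=+1
⇒ 4πI² = 10/7
I = (+1)√(10/7/(4π)) = 0.33716777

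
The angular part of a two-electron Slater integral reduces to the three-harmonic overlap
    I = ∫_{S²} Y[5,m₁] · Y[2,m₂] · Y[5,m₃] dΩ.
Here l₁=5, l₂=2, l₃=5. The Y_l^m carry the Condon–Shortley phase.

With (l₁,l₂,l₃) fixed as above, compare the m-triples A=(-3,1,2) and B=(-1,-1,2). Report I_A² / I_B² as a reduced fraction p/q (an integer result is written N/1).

50/21

l's match ⇒ only the (l;m) 3-j factors differ between A and B.
A: triangle coeff Δ(5,2,5) = 1/38610; Σ_t [1,2]: t=1:−1/10080 t=2:+1/2880 = 1/4032; (3j)²=10/429 [(5 2 5; -3 1 2)], sign=-1
B: triangle coeff Δ(5,2,5) = 1/38610; Σ_t [0,1]: t=0:+1/2880 t=1:−1/1440 = -1/2880; (3j)²=7/715 [(5 2 5; -1 -1 2)], sign=+1
I_A²/I_B² = (10/429)/(7/715) = 50/21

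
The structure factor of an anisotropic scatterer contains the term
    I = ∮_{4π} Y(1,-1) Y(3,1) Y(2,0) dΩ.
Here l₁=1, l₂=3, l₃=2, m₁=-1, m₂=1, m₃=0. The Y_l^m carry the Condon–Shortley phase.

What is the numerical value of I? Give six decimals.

-0.202301

Rules hold: Σm=0, L=6 even, 2≤2≤4.
N = 3·7·5 = 105
Δ = 2!·0!·4!/7! = 1/105
Racah Σ t=1..1: t=1:−1/4 = -1/4
⇒ 3j(1 3 2; 0 0 0)² = 3/35, sgn -1
Racah Σ t=2..2: t=2:+1/8 = 1/8
⇒ 3j(1 3 2; -1 1 0)² = 2/35, sgn +1
4πI² = N·(3j₀)²·(3jₘ)² = 18/35
I = -1·√(0.514286/4π) = -0.20230066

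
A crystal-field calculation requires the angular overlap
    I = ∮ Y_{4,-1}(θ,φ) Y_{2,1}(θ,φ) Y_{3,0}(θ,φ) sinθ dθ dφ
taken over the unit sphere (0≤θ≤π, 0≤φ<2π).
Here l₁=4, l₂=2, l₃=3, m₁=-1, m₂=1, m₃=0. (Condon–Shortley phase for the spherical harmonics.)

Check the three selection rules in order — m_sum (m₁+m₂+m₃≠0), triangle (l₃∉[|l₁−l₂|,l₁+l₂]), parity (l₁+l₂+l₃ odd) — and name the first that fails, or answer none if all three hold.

azimuthal sum: -1 + 1 + 0 = 0  ✓
2 ≤ 3 ≤ 6 (triangle on l)  ✓
L = 4 + 2 + 3 = 9 (odd)  ✗

parity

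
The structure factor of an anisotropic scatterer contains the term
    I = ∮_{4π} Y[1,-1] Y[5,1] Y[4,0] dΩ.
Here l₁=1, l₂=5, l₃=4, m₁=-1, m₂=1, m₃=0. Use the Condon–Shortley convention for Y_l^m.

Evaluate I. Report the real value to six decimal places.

-0.190188

m-sum 0 ✓  L=10 even ✓  4≤4≤6 ✓
Π(2lᵢ+1) = 3×11×9 = 297
triangle coeff Δ(1,5,4) = 1/495
Σ_t [1,1]: t=1:−1/576 = -1/576
(3j)²=5/99 [(1 5 4; 0 0 0)], sign=-1
Σ_t [2,2]: t=2:+1/1152 = 1/1152
(3j)²=1/33 [(1 5 4; -1 1 0)], sign=+1
⇒ 4πI² = 5/11
I = (-1)√(5/11/(4π)) = -0.19018827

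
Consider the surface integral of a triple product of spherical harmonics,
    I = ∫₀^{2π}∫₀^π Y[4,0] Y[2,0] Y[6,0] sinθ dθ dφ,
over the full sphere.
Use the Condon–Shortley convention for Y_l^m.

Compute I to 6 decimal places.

0.238565

Rules hold: Σm=0, L=12 even, 2≤6≤6.
N = 9·5·13 = 585
Δ = 0!·8!·4!/13! = 1/6435
Racah Σ t=0..0: t=0:+1/2304 = 1/2304
⇒ 3j(4 2 6; 0 0 0)² = 5/143, sgn +1
(m-triple is (0,0,0) — same symbol as above.)
4πI² = N·(3j₀)²·(3jₘ)² = 1125/1573
I = +1·√(0.715194/4π) = 0.23856513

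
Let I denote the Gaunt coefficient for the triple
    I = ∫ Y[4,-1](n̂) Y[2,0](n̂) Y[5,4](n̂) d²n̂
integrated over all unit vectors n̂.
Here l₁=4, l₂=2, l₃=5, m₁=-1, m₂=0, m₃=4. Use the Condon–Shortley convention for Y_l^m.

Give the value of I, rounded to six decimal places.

0.000000

m-sum = -1 + 0 + 4 = 3 ≠ 0 ⇒ I = 0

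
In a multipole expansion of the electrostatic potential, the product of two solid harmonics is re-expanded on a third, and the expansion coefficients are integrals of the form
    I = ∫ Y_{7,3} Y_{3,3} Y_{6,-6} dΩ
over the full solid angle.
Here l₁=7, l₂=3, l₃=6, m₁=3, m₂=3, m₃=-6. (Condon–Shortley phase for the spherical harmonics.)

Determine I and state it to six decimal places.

0.026979

Rules hold: Σm=0, L=16 even, 4≤6≤10.
N = 15·7·13 = 1365
Δ = 4!·10!·2!/17! = 1/2042040
Racah Σ t=1..3: t=1:−1/207360 t=2:+1/57600 t=3:−1/207360 = 1/129600
⇒ 3j(7 3 6; 0 0 0)² = 168/12155, sgn +1
Racah Σ t=4..4: t=4:+1/174182400 = 1/174182400
⇒ 3j(7 3 6; 3 3 -6)² = 3/6188, sgn +1
4πI² = N·(3j₀)²·(3jₘ)² = 378/41327
I = +1·√(0.00914656/4π) = 0.02697889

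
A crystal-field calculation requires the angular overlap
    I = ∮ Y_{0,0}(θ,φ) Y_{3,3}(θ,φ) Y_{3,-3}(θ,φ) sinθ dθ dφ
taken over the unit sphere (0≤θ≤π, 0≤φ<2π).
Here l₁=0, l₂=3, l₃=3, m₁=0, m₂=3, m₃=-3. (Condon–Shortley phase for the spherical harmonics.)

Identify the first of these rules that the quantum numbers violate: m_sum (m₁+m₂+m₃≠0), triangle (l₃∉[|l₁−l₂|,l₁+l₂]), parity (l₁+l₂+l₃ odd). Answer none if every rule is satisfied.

m₁+m₂+m₃ = 0 + 3 − 3 = 0  ✓
triangle: |0−3|=3 ≤ l₃=3 ≤ 0+3=3  ✓
parity: l₁+l₂+l₃ = 6 is even  ✓

none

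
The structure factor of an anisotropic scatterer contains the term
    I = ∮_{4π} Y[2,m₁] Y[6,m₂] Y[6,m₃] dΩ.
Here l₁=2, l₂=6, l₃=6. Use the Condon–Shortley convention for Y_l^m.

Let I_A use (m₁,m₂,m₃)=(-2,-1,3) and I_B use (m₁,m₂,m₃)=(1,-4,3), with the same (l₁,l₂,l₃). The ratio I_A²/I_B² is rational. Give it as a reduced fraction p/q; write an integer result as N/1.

l's match ⇒ only the (l;m) 3-j factors differ between A and B.
A: triangle coeff Δ(2,6,6) = 1/90090; Σ_t [2,2]: t=2:+1/120960 = 1/120960; (3j)²=24/1001 [(2 6 6; -2 -1 3)], sign=-1
B: triangle coeff Δ(2,6,6) = 1/90090; Σ_t [0,1]: t=0:+1/161280 t=1:−1/725760 = 1/207360; (3j)²=7/286 [(2 6 6; 1 -4 3)], sign=-1
I_A²/I_B² = (24/1001)/(7/286) = 48/49

48/49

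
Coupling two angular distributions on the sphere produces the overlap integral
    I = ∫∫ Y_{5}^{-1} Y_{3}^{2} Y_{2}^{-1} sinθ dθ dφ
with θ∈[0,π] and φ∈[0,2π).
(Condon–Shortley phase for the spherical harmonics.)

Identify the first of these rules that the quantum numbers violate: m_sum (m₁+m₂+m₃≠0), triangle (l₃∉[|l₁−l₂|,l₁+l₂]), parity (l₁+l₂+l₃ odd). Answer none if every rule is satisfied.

none

azimuthal sum: -1 + 2 − 1 = 0  ✓
2 ≤ 2 ≤ 8 (triangle on l)  ✓
L = 5 + 3 + 2 = 10 (even)  ✓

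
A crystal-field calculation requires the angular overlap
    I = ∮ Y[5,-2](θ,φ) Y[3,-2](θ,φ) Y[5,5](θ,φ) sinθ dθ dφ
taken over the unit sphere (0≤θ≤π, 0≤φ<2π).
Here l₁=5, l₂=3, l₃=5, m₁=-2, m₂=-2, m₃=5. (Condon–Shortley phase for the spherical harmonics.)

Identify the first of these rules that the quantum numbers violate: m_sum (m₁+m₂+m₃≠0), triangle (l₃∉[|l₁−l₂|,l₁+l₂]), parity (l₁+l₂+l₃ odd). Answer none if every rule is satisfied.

azimuthal sum: -2 − 2 + 5 = 1  ✗
2 ≤ 5 ≤ 8 (triangle on l)
L = 5 + 3 + 5 = 13 (odd)

m_sum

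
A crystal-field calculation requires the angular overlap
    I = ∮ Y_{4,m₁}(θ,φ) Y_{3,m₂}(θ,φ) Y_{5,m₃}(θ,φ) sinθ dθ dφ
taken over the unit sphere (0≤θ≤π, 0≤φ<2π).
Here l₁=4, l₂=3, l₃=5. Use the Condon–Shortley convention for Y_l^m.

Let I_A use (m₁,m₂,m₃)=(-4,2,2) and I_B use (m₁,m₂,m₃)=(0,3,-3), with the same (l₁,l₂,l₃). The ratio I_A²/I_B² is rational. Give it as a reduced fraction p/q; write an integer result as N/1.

14/45

Same 4,3,5: normalisation and zero-m 3j drop out of the ratio.
A: Δ: 2! 6! 4! / 13! → 1/180180; sum: t=2:+1/8640 = 1/8640; 3j²(4 3 5; -4 2 2) = Δ·Π!·Σ² = 14/1287  (sign -1)
B: Δ: 2! 6! 4! / 13! → 1/180180; sum: t=2:+1/2304 = 1/2304; 3j²(4 3 5; 0 3 -3) = Δ·Π!·Σ² = 5/143  (sign +1)
I_A²/I_B² = (14/1287)/(5/143) = 14/45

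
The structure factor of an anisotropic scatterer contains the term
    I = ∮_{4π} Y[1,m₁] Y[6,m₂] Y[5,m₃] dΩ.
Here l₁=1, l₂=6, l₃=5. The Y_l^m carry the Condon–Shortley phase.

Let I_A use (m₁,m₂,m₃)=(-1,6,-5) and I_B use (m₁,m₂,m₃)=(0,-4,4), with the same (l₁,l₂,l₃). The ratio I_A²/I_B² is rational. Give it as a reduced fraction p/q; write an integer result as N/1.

33/10

l's match ⇒ only the (l;m) 3-j factors differ between A and B.
A: triangle coeff Δ(1,6,5) = 1/858; Σ_t [2,2]: t=2:+1/7257600 = 1/7257600; (3j)²=1/13 [(1 6 5; -1 6 -5)], sign=+1
B: triangle coeff Δ(1,6,5) = 1/858; Σ_t [1,1]: t=1:−1/362880 = -1/362880; (3j)²=10/429 [(1 6 5; 0 -4 4)], sign=+1
I_A²/I_B² = (1/13)/(10/429) = 33/10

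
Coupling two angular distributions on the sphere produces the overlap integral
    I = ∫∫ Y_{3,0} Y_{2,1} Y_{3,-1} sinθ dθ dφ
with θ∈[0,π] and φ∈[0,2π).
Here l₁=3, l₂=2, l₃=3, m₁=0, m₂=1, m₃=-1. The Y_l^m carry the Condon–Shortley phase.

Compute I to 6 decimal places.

m-sum 0 ✓  L=8 even ✓  1≤3≤5 ✓
Π(2lᵢ+1) = 7×5×7 = 245
triangle coeff Δ(3,2,3) = 1/3780
Σ_t [0,2]: t=0:+1/24 t=1:−1/4 t=2:+1/24 = -1/6
(3j)²=4/105 [(3 2 3; 0 0 0)], sign=+1
Σ_t [1,2]: t=1:−1/8 t=2:+1/12 = -1/24
(3j)²=1/210 [(3 2 3; 0 1 -1)], sign=-1
⇒ 4πI² = 2/45
I = (-1)√(2/45/(4π)) = -0.05947080

-0.059471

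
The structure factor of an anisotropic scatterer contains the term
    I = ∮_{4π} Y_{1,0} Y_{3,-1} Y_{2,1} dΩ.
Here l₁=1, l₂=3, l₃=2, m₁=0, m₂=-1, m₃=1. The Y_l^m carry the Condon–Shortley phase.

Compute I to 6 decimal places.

m-sum 0 ✓  L=6 even ✓  2≤2≤4 ✓
Π(2lᵢ+1) = 3×7×5 = 105
triangle coeff Δ(1,3,2) = 1/105
Σ_t [1,1]: t=1:−1/4 = -1/4
(3j)²=3/35 [(1 3 2; 0 0 0)], sign=-1
Σ_t [1,1]: t=1:−1/6 = -1/6
(3j)²=8/105 [(1 3 2; 0 -1 1)], sign=+1
⇒ 4πI² = 24/35
I = (-1)√(24/35/(4π)) = -0.23359668

-0.233597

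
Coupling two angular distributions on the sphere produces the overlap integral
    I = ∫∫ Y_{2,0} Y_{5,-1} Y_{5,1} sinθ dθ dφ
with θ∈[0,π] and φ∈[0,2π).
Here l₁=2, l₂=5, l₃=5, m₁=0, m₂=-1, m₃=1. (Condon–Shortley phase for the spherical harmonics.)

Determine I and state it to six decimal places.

-0.145565

m-sum 0 ✓  L=12 even ✓  3≤5≤7 ✓
Π(2lᵢ+1) = 5×11×11 = 605
triangle coeff Δ(2,5,5) = 1/38610
Σ_t [0,2]: t=0:+1/2880 t=1:−1/576 t=2:+1/2880 = -1/960
(3j)²=10/429 [(2 5 5; 0 0 0)], sign=+1
Σ_t [0,2]: t=0:+1/2304 t=1:−1/720 t=2:+1/5760 = -1/1280
(3j)²=27/1430 [(2 5 5; 0 -1 1)], sign=-1
⇒ 4πI² = 45/169
I = (-1)√(45/169/(4π)) = -0.14556534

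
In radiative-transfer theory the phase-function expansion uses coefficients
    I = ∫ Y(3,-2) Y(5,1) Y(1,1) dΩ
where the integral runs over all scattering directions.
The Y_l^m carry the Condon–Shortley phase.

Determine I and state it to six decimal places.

l₃=1 ∉ [2,8] — triangle fails ⇒ I = 0

0.000000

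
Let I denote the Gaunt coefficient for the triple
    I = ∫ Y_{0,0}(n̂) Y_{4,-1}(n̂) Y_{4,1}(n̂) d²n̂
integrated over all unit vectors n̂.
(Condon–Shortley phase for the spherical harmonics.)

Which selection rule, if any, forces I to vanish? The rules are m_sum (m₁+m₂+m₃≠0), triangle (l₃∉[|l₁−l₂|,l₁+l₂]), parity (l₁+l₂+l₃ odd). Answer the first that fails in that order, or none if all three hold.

azimuthal sum: 0 − 1 + 1 = 0  ✓
4 ≤ 4 ≤ 4 (triangle on l)  ✓
L = 0 + 4 + 4 = 8 (even)  ✓

none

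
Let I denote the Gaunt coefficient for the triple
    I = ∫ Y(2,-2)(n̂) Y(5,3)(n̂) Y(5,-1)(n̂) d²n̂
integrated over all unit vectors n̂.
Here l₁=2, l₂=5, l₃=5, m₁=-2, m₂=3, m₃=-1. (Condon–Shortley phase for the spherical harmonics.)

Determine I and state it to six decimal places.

Rules hold: Σm=0, L=12 even, 3≤5≤7.
N = 5·11·11 = 605
Δ = 2!·2!·8!/13! = 1/38610
Racah Σ t=0..2: t=0:+1/2880 t=1:−1/576 t=2:+1/2880 = -1/960
⇒ 3j(2 5 5; 0 0 0)² = 10/429, sgn +1
Racah Σ t=2..2: t=2:+1/5760 = 1/5760
⇒ 3j(2 5 5; -2 3 -1)² = 56/2145, sgn +1
4πI² = N·(3j₀)²·(3jₘ)² = 560/1521
I = +1·√(0.368179/4π) = 0.17116875

0.171169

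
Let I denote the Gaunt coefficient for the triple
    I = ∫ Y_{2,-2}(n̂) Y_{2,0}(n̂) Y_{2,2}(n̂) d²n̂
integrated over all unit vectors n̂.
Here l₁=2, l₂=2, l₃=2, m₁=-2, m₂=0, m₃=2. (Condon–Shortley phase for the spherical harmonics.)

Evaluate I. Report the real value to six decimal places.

m-sum 0 ✓  L=6 even ✓  0≤2≤4 ✓
Π(2lᵢ+1) = 5×5×5 = 125
triangle coeff Δ(2,2,2) = 1/630
Σ_t [0,2]: t=0:+1/8 t=1:−1/1 t=2:+1/8 = -3/4
(3j)²=2/35 [(2 2 2; 0 0 0)], sign=-1
Σ_t [2,2]: t=2:+1/8 = 1/8
(3j)²=2/35 [(2 2 2; -2 0 2)], sign=+1
⇒ 4πI² = 20/49
I = (-1)√(20/49/(4π)) = -0.18022375

-0.180224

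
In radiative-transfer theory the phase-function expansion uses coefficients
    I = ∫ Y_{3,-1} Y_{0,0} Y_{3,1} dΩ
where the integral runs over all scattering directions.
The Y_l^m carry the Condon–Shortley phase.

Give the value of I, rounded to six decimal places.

-0.282095

Rules hold: Σm=0, L=6 even, 3≤3≤3.
N = 7·1·7 = 49
Δ = 0!·6!·0!/7! = 1/7
Racah Σ t=0..0: t=0:+1/36 = 1/36
⇒ 3j(3 0 3; 0 0 0)² = 1/7, sgn -1
Racah Σ t=0..0: t=0:+1/48 = 1/48
⇒ 3j(3 0 3; -1 0 1)² = 1/7, sgn +1
4πI² = N·(3j₀)²·(3jₘ)² = 1/1
I = -1·√(1/4π) = -0.28209479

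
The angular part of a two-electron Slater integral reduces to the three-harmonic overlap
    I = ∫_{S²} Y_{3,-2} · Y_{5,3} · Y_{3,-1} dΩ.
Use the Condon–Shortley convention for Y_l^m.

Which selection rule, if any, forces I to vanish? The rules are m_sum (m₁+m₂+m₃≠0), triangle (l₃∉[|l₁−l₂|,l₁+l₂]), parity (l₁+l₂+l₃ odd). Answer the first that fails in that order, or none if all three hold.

Σmᵢ = 0  ✓
l₃∈[|l₁−l₂|,l₁+l₂]=[2,8], have l₃=3  ✓
Σlᵢ = 11 ⇒ odd  ✗

parity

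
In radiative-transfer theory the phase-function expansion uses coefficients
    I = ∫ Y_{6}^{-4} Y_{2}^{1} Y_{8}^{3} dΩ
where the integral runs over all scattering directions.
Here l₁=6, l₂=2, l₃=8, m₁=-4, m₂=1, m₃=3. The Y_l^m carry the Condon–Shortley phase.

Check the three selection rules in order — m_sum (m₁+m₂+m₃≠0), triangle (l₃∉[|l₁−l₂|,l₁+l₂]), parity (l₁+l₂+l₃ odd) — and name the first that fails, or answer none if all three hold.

none

m₁+m₂+m₃ = -4 + 1 + 3 = 0  ✓
triangle: |6−2|=4 ≤ l₃=8 ≤ 6+2=8  ✓
parity: l₁+l₂+l₃ = 16 is even  ✓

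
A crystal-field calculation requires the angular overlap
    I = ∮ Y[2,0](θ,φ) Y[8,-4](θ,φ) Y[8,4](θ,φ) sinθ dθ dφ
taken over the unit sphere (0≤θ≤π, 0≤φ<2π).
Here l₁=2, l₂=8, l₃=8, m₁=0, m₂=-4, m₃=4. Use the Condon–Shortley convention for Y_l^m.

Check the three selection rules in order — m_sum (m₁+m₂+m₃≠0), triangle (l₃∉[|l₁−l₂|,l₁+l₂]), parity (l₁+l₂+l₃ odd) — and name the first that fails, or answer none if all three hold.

none

azimuthal sum: 0 − 4 + 4 = 0  ✓
6 ≤ 8 ≤ 10 (triangle on l)  ✓
L = 2 + 8 + 8 = 18 (even)  ✓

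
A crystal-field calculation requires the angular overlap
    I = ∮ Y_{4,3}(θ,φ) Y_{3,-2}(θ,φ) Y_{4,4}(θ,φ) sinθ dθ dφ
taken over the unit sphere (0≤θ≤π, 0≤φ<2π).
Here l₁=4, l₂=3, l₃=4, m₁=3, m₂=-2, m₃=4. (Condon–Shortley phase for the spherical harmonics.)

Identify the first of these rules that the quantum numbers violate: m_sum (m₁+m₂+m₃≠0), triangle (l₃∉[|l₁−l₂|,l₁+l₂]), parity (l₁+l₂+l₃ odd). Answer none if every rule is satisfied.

m_sum

m₁+m₂+m₃ = 3 − 2 + 4 = 5  ✗
triangle: |4−3|=1 ≤ l₃=4 ≤ 4+3=7
parity: l₁+l₂+l₃ = 11 is odd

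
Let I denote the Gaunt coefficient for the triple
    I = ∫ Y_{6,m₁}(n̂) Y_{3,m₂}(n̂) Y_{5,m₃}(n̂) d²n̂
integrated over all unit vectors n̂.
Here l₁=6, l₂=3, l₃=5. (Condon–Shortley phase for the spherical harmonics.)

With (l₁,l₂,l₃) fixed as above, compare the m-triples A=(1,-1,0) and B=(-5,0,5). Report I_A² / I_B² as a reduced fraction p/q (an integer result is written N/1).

14/99

Same 6,3,5: normalisation and zero-m 3j drop out of the ratio.
A: Δ: 4! 8! 2! / 15! → 1/675675; sum: t=0:+1/34560 t=1:−1/3456 t=2:+1/5760 = -1/11520; 3j²(6 3 5; 1 -1 0) = Δ·Π!·Σ² = 2/429  (sign +1)
B: Δ: 4! 8! 2! / 15! → 1/675675; sum: t=3:−1/483840 = -1/483840; 3j²(6 3 5; -5 0 5) = Δ·Π!·Σ² = 3/91  (sign -1)
I_A²/I_B² = (2/429)/(3/91) = 14/99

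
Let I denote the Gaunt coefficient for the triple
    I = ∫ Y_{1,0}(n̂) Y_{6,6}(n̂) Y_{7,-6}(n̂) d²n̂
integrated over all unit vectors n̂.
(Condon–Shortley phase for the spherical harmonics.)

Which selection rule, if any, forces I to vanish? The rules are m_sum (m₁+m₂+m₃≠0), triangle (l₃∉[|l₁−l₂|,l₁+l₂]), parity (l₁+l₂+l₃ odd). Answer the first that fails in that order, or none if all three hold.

m₁+m₂+m₃ = 0 + 6 − 6 = 0  ✓
triangle: |1−6|=5 ≤ l₃=7 ≤ 1+6=7  ✓
parity: l₁+l₂+l₃ = 14 is even  ✓

none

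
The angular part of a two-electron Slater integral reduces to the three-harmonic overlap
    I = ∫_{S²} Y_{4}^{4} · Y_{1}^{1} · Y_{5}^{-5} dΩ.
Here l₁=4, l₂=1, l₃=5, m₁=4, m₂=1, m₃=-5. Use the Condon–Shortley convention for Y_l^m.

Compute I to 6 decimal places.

-0.329416

m-sum 0 ✓  L=10 even ✓  3≤5≤5 ✓
Π(2lᵢ+1) = 9×3×11 = 297
triangle coeff Δ(4,1,5) = 1/495
Σ_t [0,0]: t=0:+1/576 = 1/576
(3j)²=5/99 [(4 1 5; 0 0 0)], sign=-1
Σ_t [0,0]: t=0:+1/80640 = 1/80640
(3j)²=1/11 [(4 1 5; 4 1 -5)], sign=+1
⇒ 4πI² = 15/11
I = (-1)√(15/11/(4π)) = -0.32941575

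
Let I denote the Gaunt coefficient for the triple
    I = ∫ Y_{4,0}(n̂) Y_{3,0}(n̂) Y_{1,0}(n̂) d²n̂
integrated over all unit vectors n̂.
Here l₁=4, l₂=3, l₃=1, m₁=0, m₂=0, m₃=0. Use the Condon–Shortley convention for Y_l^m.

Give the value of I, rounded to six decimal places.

Rules hold: Σm=0, L=8 even, 1≤1≤7.
N = 9·7·3 = 189
Δ = 6!·2!·0!/9! = 1/252
Racah Σ t=3..3: t=3:−1/36 = -1/36
⇒ 3j(4 3 1; 0 0 0)² = 4/63, sgn +1
(m-triple is (0,0,0) — same symbol as above.)
4πI² = N·(3j₀)²·(3jₘ)² = 16/21
I = +1·√(0.761905/4π) = 0.24623252

0.246233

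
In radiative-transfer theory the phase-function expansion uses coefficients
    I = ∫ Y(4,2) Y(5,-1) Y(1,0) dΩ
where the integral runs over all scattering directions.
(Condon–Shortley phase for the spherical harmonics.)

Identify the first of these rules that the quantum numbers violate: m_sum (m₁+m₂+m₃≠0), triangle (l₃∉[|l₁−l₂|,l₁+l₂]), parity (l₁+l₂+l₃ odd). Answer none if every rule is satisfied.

m₁+m₂+m₃ = 2 − 1 + 0 = 1  ✗
triangle: |4−5|=1 ≤ l₃=1 ≤ 4+5=9
parity: l₁+l₂+l₃ = 10 is even

m_sum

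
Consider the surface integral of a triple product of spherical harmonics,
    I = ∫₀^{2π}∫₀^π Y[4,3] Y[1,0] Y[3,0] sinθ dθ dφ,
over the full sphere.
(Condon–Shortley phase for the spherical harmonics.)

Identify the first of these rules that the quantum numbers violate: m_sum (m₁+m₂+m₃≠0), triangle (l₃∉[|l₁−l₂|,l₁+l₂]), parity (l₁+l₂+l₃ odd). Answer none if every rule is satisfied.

m₁+m₂+m₃ = 3 + 0 + 0 = 3  ✗
triangle: |4−1|=3 ≤ l₃=3 ≤ 4+1=5
parity: l₁+l₂+l₃ = 8 is even

m_sum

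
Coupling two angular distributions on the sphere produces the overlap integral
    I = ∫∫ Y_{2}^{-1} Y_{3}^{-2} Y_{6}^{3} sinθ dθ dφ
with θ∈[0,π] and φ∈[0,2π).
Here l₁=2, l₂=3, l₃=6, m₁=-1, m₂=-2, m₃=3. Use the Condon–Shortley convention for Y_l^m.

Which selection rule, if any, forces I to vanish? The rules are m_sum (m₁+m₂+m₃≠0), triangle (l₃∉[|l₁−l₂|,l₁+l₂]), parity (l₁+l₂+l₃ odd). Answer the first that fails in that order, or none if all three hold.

m₁+m₂+m₃ = -1 − 2 + 3 = 0  ✓
triangle: |2−3|=1 ≤ l₃=6 ≤ 2+3=5  ✗
parity: l₁+l₂+l₃ = 11 is odd

triangle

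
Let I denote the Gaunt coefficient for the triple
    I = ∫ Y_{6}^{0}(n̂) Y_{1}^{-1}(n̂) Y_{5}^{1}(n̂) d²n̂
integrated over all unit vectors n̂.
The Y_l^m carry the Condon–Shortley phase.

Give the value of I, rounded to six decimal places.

0.158246

Checks pass: Σm=0; 12 even; l₃=5∈[5,7].
(2·6+1)(2·1+1)(2·5+1) = 429
Δ: 2! 10! 0! / 13! → 1/858
sum: t=1:−1/14400 = -1/14400
3j²(6 1 5; 0 0 0) = Δ·Π!·Σ² = 6/143  (sign +1)
sum: t=0:+1/34560 = 1/34560
3j²(6 1 5; 0 -1 1) = Δ·Π!·Σ² = 5/286  (sign +1)
combine: 4πI² = 429·6/143·5/286 = 45/143
take √, sign +1: I = 0.15824621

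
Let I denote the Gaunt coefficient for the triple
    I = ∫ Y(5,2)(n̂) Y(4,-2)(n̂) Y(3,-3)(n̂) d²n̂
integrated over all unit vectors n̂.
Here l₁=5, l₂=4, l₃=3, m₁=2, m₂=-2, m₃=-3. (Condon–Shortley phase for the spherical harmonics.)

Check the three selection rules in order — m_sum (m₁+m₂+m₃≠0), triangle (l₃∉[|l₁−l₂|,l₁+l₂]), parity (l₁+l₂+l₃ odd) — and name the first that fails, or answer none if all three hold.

azimuthal sum: 2 − 2 − 3 = -3  ✗
1 ≤ 3 ≤ 9 (triangle on l)
L = 5 + 4 + 3 = 12 (even)

m_sum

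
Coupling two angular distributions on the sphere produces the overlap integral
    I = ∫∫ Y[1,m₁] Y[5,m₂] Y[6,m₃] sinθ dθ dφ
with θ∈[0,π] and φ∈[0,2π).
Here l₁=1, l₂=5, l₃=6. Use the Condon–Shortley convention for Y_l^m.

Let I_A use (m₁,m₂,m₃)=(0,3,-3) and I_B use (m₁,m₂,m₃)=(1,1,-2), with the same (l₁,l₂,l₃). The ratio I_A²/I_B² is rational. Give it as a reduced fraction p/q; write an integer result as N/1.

Shared (l₁,l₂,l₃)=(1,5,6): N and (l;000)² cancel in I_A²/I_B².
A: Δ = 0!·2!·10!/13! = 1/858; Racah Σ t=0..0: t=0:+1/80640 = 1/80640; ⇒ 3j(1 5 6; 0 3 -3)² = 9/286, sgn -1
B: Δ = 0!·2!·10!/13! = 1/858; Racah Σ t=0..0: t=0:+1/34560 = 1/34560; ⇒ 3j(1 5 6; 1 1 -2)² = 14/429, sgn +1
I_A²/I_B² = (9/286)/(14/429) = 27/28

27/28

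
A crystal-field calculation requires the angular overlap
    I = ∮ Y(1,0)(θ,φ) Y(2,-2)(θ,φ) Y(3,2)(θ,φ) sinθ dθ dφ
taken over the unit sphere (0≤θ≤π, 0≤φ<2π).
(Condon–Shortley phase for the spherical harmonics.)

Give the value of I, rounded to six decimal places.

Rules hold: Σm=0, L=6 even, 1≤3≤3.
N = 3·5·7 = 105
Δ = 0!·2!·4!/7! = 1/105
Racah Σ t=0..0: t=0:+1/4 = 1/4
⇒ 3j(1 2 3; 0 0 0)² = 3/35, sgn -1
Racah Σ t=0..0: t=0:+1/24 = 1/24
⇒ 3j(1 2 3; 0 -2 2)² = 1/21, sgn -1
4πI² = N·(3j₀)²·(3jₘ)² = 3/7
I = +1·√(0.428571/4π) = 0.18467439

0.184674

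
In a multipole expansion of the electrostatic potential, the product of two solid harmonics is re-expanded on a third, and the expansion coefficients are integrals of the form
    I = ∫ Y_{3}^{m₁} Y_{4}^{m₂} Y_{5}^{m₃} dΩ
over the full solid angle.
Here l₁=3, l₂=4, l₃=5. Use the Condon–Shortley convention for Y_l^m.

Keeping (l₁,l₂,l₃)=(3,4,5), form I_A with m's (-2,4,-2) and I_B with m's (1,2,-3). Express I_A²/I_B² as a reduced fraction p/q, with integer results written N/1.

Same 3,4,5: normalisation and zero-m 3j drop out of the ratio.
A: Δ: 2! 4! 6! / 13! → 1/180180; sum: t=2:+1/8640 = 1/8640; 3j²(3 4 5; -2 4 -2) = Δ·Π!·Σ² = 14/1287  (sign -1)
B: Δ: 2! 4! 6! / 13! → 1/180180; sum: t=0:+1/5760 t=1:−1/720 t=2:+1/2304 = -1/1280; 3j²(3 4 5; 1 2 -3) = Δ·Π!·Σ² = 27/1430  (sign -1)
I_A²/I_B² = (14/1287)/(27/1430) = 140/243

140/243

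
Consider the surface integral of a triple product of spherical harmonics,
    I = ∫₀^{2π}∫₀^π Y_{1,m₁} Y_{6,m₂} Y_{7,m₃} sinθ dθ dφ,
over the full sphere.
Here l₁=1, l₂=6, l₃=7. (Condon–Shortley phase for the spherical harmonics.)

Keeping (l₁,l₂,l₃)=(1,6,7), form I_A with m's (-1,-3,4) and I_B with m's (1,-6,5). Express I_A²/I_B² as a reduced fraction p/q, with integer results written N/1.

Same 1,6,7: normalisation and zero-m 3j drop out of the ratio.
A: Δ: 0! 2! 12! / 15! → 1/1365; sum: t=0:+1/4354560 = 1/4354560; 3j²(1 6 7; -1 -3 4) = Δ·Π!·Σ² = 11/273  (sign -1)
B: Δ: 0! 2! 12! / 15! → 1/1365; sum: t=0:+1/958003200 = 1/958003200; 3j²(1 6 7; 1 -6 5) = Δ·Π!·Σ² = 1/1365  (sign +1)
I_A²/I_B² = (11/273)/(1/1365) = 55/1

55/1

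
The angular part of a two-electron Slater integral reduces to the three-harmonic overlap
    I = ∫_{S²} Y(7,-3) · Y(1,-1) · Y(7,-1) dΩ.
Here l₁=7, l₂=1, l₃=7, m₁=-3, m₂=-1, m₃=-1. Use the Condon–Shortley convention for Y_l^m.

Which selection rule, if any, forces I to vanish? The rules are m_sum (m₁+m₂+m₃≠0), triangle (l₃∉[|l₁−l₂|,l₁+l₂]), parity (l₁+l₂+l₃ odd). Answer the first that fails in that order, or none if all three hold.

m_sum

azimuthal sum: -3 − 1 − 1 = -5  ✗
6 ≤ 7 ≤ 8 (triangle on l)
L = 7 + 1 + 7 = 15 (odd)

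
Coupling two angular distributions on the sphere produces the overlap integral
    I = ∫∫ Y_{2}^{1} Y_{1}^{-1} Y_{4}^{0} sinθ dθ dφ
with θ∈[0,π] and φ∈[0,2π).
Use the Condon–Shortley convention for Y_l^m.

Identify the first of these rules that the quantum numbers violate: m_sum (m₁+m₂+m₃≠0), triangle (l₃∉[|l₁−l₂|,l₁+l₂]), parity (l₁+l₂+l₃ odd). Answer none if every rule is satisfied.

triangle

m₁+m₂+m₃ = 1 − 1 + 0 = 0  ✓
triangle: |2−1|=1 ≤ l₃=4 ≤ 2+1=3  ✗
parity: l₁+l₂+l₃ = 7 is odd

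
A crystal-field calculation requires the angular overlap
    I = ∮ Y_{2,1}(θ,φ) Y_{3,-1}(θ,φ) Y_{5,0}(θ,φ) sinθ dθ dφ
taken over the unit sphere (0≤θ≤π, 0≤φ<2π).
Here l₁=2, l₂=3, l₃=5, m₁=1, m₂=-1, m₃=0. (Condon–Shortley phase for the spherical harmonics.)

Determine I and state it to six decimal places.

m-sum 0 ✓  L=10 even ✓  1≤5≤5 ✓
Π(2lᵢ+1) = 5×7×11 = 385
triangle coeff Δ(2,3,5) = 1/2310
Σ_t [0,0]: t=0:+1/144 = 1/144
(3j)²=10/231 [(2 3 5; 0 0 0)], sign=-1
Σ_t [0,0]: t=0:+1/288 = 1/288
(3j)²=5/231 [(2 3 5; 1 -1 0)], sign=-1
⇒ 4πI² = 250/693
I = (+1)√(250/693/(4π)) = 0.16943318

0.169433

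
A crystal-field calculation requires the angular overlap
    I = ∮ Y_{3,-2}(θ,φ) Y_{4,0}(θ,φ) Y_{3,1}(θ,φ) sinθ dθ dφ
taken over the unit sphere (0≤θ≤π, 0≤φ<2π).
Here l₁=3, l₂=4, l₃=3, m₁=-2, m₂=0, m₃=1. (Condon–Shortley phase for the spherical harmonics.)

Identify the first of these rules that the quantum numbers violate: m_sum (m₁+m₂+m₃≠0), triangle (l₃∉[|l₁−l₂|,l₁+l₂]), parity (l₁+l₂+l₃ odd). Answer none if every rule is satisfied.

Σmᵢ = -1  ✗
l₃∈[|l₁−l₂|,l₁+l₂]=[1,7], have l₃=3
Σlᵢ = 10 ⇒ even

m_sum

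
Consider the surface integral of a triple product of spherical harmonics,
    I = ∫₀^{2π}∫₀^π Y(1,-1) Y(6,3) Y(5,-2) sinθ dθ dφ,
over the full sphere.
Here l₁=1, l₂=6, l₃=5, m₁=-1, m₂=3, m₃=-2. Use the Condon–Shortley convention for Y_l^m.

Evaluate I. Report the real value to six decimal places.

Rules hold: Σm=0, L=12 even, 5≤5≤7.
N = 3·13·11 = 429
Δ = 2!·0!·10!/13! = 1/858
Racah Σ t=1..1: t=1:−1/14400 = -1/14400
⇒ 3j(1 6 5; 0 0 0)² = 6/143, sgn +1
Racah Σ t=2..2: t=2:+1/60480 = 1/60480
⇒ 3j(1 6 5; -1 3 -2)² = 6/143, sgn -1
4πI² = N·(3j₀)²·(3jₘ)² = 108/143
I = -1·√(0.755245/4π) = -0.24515397

-0.245154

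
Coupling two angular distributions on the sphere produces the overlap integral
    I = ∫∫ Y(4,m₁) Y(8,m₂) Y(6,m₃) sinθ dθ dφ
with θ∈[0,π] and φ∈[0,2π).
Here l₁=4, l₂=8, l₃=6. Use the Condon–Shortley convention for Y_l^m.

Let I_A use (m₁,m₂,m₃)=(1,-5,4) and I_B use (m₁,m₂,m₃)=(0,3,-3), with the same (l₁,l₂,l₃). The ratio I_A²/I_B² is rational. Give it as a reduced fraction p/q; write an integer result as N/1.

Same 4,8,6: normalisation and zero-m 3j drop out of the ratio.
A: Δ: 6! 2! 10! / 19! → 1/23279256; sum: t=1:−1/19353600 t=2:+1/17418240 t=3:−1/261273600 = 1/522547200; 3j²(4 8 6; 1 -5 4) = Δ·Π!·Σ² = 5/162792  (sign +1)
B: Δ: 6! 2! 10! / 19! → 1/23279256; sum: t=2:+1/34836480 t=3:−1/2903040 t=4:+1/2903040 = 1/34836480; 3j²(4 8 6; 0 3 -3) = Δ·Π!·Σ² = 25/117572  (sign -1)
I_A²/I_B² = (5/162792)/(25/117572) = 13/90

13/90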